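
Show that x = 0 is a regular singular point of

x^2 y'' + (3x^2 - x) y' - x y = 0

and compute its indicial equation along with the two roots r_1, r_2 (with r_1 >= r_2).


Divide by x^2 to reach normal form y'' + P_1(x) y' + P_2(x) y = 0 with P_1(x) = 3 - 1/x and P_2(x) = -1/x.
x = 0 is a singular point because the y'-coefficient 3 - 1/x has a pole at x = 0 and the y-coefficient -1/x has a pole at x = 0.
It is a regular singular point because x P_1(x) = p(x) = 3x - 1 and x^2 P_2(x) = q(x) = -x are polynomials, hence analytic at x = 0.
p(0) = -1,  q(0) = 0.
Indicial equation: r(r-1) + p(0) r + q(0) = 0, i.e. r^2 + (p(0) - 1) r + q(0) = 0, i.e. r^2 - 2 r = 0.
Discriminant: (-2)^2 - 4(0) = 4, so r = (2 ± 2)/2.
Solving: r_1 = 2, r_2 = 0.

indicial: r^2 - 2 r = 0; roots r_1 = 2, r_2 = 0


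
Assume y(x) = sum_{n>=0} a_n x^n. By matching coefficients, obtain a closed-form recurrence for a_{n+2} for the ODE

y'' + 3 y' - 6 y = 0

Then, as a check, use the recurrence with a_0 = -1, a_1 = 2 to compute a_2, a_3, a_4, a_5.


Substitute y = sum_n a_n x^n.
y''(x) has coefficient (n+2)(n+1) a_{n+2} at x^n;
3 y'(x) has coefficient 3 (n+1) a_{n+1} at x^n;
-6 y(x) has coefficient -6 a_n at x^n.
Matching x^n: (n+2)(n+1) a_{n+2} + 3 (n+1) a_{n+1} - 6 a_n = 0.
Thus a_{n+2} = [-3 (n+1) a_{n+1} + 6 a_n] / ((n+1)(n+2)).

Check with a_0 = -1, a_1 = 2 (apply the recurrence for n = 0, 1, 2, 3): a_0 = -1, a_1 = 2, a_2 = -6, a_3 = 8, a_4 = -9, a_5 = 39/5.

a_(n+2) = [-3 (n+1) a_(n+1) + 6 a_n] / ((n+1)(n+2)); check: a_0 = -1, a_1 = 2, a_2 = -6, a_3 = 8, a_4 = -9, a_5 = 39/5


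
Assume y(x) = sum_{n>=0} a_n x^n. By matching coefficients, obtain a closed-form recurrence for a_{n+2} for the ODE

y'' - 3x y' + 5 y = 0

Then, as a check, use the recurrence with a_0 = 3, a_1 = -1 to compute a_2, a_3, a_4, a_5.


Substitute y = sum_n a_n x^n.
y''(x) has coefficient (n+2)(n+1) a_{n+2} at x^n;
-3 x y'(x) has coefficient -3 n a_n at x^n (shift);
5 y(x) has coefficient 5 a_n at x^n.
Matching x^n: (n+2)(n+1) a_{n+2} + (-3n + 5) a_n = 0.
Thus a_{n+2} = (3n - 5) / ((n+1)(n+2)) * a_n.

Check with a_0 = 3, a_1 = -1 (apply the recurrence for n = 0, 1, 2, 3): a_0 = 3, a_1 = -1, a_2 = -15/2, a_3 = 1/3, a_4 = -5/8, a_5 = 1/15.

a_(n+2) = (3n - 5) / ((n+1)(n+2)) * a_n; check: a_0 = 3, a_1 = -1, a_2 = -15/2, a_3 = 1/3, a_4 = -5/8, a_5 = 1/15


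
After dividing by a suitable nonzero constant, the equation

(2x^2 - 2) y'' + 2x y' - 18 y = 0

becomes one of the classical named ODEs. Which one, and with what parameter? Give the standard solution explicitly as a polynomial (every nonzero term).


All three coefficients share the factor -2; dividing through by -2 gives  (1 - x^2) y'' - x y' + 9 y = 0.
This matches the Chebyshev equation (1 - x^2) y'' - x y' + n^2 y = 0 (note the -x y' term, not -2x y') with n^2 = 9, so n = 3; the polynomial solution is T_3(x).
With y = sum_k a_k x^k, matching x^k gives (k+2)(k+1) a_{k+2} = (k^2 - n^2) a_k = (k - 3)(k + 3) a_k. The right side vanishes at k = 3, so the series with the parity of 3 terminates at degree 3.
Standard normalization: leading coefficient of T_n is 2^(n-1), so a_3 = 2^2 = 4. Work downward with a_k = (k+1)(k+2) a_{k+2} / ((k - 3)(k + 3)):
  a_1 = (2)(3)(4) / ((1 - 3)(1 + 3)) = 24/(-8) = -3
Hence T_3(x) = 4 x^3 - 3 x.

T_3(x); series = 4 x^3 - 3 x


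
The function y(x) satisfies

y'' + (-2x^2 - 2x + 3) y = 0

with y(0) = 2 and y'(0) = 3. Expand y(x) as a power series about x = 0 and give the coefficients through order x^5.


Ansatz: y(x) = sum_{n>=0} a_n x^n, so y'(x) = sum_{n>=1} n a_n x^(n-1) and y''(x) = sum_{n>=2} n(n-1) a_n x^(n-2).
Substitute into P(x) y'' + Q(x) y' + R(x) y = 0 with P(x) = 1, Q(x) = 0, R(x) = -2x^2 - 2x + 3, and match powers of x.
Initial conditions: a_0 = 2, a_1 = 3.
Setting the coefficient of each power of x to zero and solving order by order (substituting the coefficients already found):
  x^0: 2 a_2 + 3 a_0 = 0  ->  2 a_2 = -3 a_0 = -6  ->  a_2 = -3
  x^1: 6 a_3 + 3 a_1 - 2 a_0 = 0  ->  6 a_3 = -3 a_1 + 2 a_0 = -5  ->  a_3 = -5/6
  x^2: 12 a_4 + 3 a_2 - 2 a_1 - 2 a_0 = 0  ->  12 a_4 = -3 a_2 + 2 a_1 + 2 a_0 = 19  ->  a_4 = 19/12
  x^3: 20 a_5 + 3 a_3 - 2 a_2 - 2 a_1 = 0  ->  20 a_5 = -3 a_3 + 2 a_2 + 2 a_1 = 5/2  ->  a_5 = 1/8
Truncated series: y(x) = 2 + 3 x - 3 x^2 - (5/6) x^3 + (19/12) x^4 + (1/8) x^5 + O(x^6).

a_0 = 2; a_1 = 3; a_2 = -3; a_3 = -5/6; a_4 = 19/12; a_5 = 1/8


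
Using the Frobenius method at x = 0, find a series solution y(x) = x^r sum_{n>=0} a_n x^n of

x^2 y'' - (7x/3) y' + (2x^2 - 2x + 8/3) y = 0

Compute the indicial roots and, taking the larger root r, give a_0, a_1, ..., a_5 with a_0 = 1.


Write in Frobenius form y'' + (p(x)/x) y' + (q(x)/x^2) y = 0:
  p(x) = -7/3,  q(x) = 2x^2 - 2x + 8/3.
Indicial equation: r(r-1) + (-7/3) r + (8/3) = 0 -> roots r_1 = 2, r_2 = 4/3.
Take r = r_1 = 2. Let y(x) = x^r sum_{n>=0} a_n x^n with a_0 = 1.
Substitute y = x^r sum a_n x^n and match x^{r+n}. The recurrence is
  D(n) a_n - 2 a_{n-1} + 2 a_{n-2} = 0,  where D(n) = (r+n)(r+n-1) + (-7/3)(r+n) + (8/3).
  a_n = [2 a_{n-1} - 2 a_{n-2}] / D(n).
Since the indicial polynomial factors as (r - r_1)(r - r_2), D(n) = (r_1 + n - r_1)(r_1 + n - r_2) = n(n + 2/3).
Evaluating step by step (a_0 = 1):
  n = 1: D(1) = 1(1 + 2/3) = 5/3; numerator = 2(1) = 2; a_1 = (2)/(5/3) = 6/5
  n = 2: D(2) = 2(2 + 2/3) = 16/3; numerator = 2(6/5) - 2(1) = 2/5; a_2 = (2/5)/(16/3) = 3/40
  n = 3: D(3) = 3(3 + 2/3) = 11; numerator = 2(3/40) - 2(6/5) = -9/4; a_3 = (-9/4)/(11) = -9/44
  n = 4: D(4) = 4(4 + 2/3) = 56/3; numerator = 2(-9/44) - 2(3/40) = -123/220; a_4 = (-123/220)/(56/3) = -369/12320
  n = 5: D(5) = 5(5 + 2/3) = 85/3; numerator = 2(-369/12320) - 2(-9/44) = 2151/6160; a_5 = (2151/6160)/(85/3) = 6453/523600

r = 2; a_0 = 1; a_1 = 6/5; a_2 = 3/40; a_3 = -9/44; a_4 = -369/12320; a_5 = 6453/523600


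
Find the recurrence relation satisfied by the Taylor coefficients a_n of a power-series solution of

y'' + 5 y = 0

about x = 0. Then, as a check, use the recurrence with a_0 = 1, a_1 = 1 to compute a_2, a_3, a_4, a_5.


Substitute y = sum_n a_n x^n into y'' + (const) y = 0.
y''(x) = sum_{n>=0} (n+2)(n+1) a_{n+2} x^n.
The ODE becomes sum_n [(n+2)(n+1) a_{n+2} + 5 a_n] x^n = 0.
Setting each coefficient to zero gives the recurrence:
  (n+2)(n+1) a_{n+2} + 5 a_n = 0,
  a_{n+2} = -5 / ((n+1)(n+2)) a_n.

Check with a_0 = 1, a_1 = 1 (apply the recurrence for n = 0, 1, 2, 3): a_0 = 1, a_1 = 1, a_2 = -5/2, a_3 = -5/6, a_4 = 25/24, a_5 = 5/24.

a_{n+2} = -5/((n+1)(n+2)) * a_n; check: a_0 = 1, a_1 = 1, a_2 = -5/2, a_3 = -5/6, a_4 = 25/24, a_5 = 5/24


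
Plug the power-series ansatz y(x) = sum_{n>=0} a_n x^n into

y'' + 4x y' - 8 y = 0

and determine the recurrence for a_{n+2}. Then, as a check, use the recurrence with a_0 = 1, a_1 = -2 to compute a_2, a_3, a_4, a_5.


Substitute y = sum_n a_n x^n.
y''(x) has coefficient (n+2)(n+1) a_{n+2} at x^n;
4 x y'(x) has coefficient 4 n a_n at x^n (shift);
-8 y(x) has coefficient -8 a_n at x^n.
Matching x^n: (n+2)(n+1) a_{n+2} + (4n - 8) a_n = 0.
Thus a_{n+2} = (-4n + 8) / ((n+1)(n+2)) * a_n.

Check with a_0 = 1, a_1 = -2 (apply the recurrence for n = 0, 1, 2, 3): a_0 = 1, a_1 = -2, a_2 = 4, a_3 = -4/3, a_4 = 0, a_5 = 4/15.

a_(n+2) = (-4n + 8) / ((n+1)(n+2)) * a_n; check: a_0 = 1, a_1 = -2, a_2 = 4, a_3 = -4/3, a_4 = 0, a_5 = 4/15


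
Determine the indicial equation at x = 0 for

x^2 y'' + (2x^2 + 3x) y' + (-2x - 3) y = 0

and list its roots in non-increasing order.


Divide by x^2 to reach normal form y'' + P_1(x) y' + P_2(x) y = 0 with P_1(x) = 2 + 3/x and P_2(x) = -2/x - 3/x^2.
x = 0 is a singular point because the y'-coefficient 2 + 3/x has a pole at x = 0 and the y-coefficient -2/x - 3/x^2 has a pole at x = 0.
It is a regular singular point because x P_1(x) = p(x) = 2x + 3 and x^2 P_2(x) = q(x) = -2x - 3 are polynomials, hence analytic at x = 0.
p(0) = 3,  q(0) = -3.
Indicial equation: r(r-1) + p(0) r + q(0) = 0, i.e. r^2 + (p(0) - 1) r + q(0) = 0, i.e. r^2 + 2 r - 3 = 0.
Discriminant: (2)^2 - 4(-3) = 16, so r = (-2 ± 4)/2.
Solving: r_1 = 1, r_2 = -3.

indicial: r^2 + 2 r - 3 = 0; roots r_1 = 1, r_2 = -3


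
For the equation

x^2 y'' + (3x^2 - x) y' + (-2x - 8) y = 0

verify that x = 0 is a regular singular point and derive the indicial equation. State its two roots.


Divide by x^2 to reach normal form y'' + P_1(x) y' + P_2(x) y = 0 with P_1(x) = 3 - 1/x and P_2(x) = -2/x - 8/x^2.
x = 0 is a singular point because the y'-coefficient 3 - 1/x has a pole at x = 0 and the y-coefficient -2/x - 8/x^2 has a pole at x = 0.
It is a regular singular point because x P_1(x) = p(x) = 3x - 1 and x^2 P_2(x) = q(x) = -2x - 8 are polynomials, hence analytic at x = 0.
p(0) = -1,  q(0) = -8.
Indicial equation: r(r-1) + p(0) r + q(0) = 0, i.e. r^2 + (p(0) - 1) r + q(0) = 0, i.e. r^2 - 2 r - 8 = 0.
Discriminant: (-2)^2 - 4(-8) = 36, so r = (2 ± 6)/2.
Solving: r_1 = 4, r_2 = -2.

indicial: r^2 - 2 r - 8 = 0; roots r_1 = 4, r_2 = -2


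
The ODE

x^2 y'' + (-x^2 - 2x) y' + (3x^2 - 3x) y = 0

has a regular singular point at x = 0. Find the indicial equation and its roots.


Divide by x^2 to reach normal form y'' + P_1(x) y' + P_2(x) y = 0 with P_1(x) = -1 - 2/x and P_2(x) = 3 - 3/x.
x = 0 is a singular point because the y'-coefficient -1 - 2/x has a pole at x = 0 and the y-coefficient 3 - 3/x has a pole at x = 0.
It is a regular singular point because x P_1(x) = p(x) = -x - 2 and x^2 P_2(x) = q(x) = 3x^2 - 3x are polynomials, hence analytic at x = 0.
p(0) = -2,  q(0) = 0.
Indicial equation: r(r-1) + p(0) r + q(0) = 0, i.e. r^2 + (p(0) - 1) r + q(0) = 0, i.e. r^2 - 3 r = 0.
Discriminant: (-3)^2 - 4(0) = 9, so r = (3 ± 3)/2.
Solving: r_1 = 3, r_2 = 0.

indicial: r^2 - 3 r = 0; roots r_1 = 3, r_2 = 0


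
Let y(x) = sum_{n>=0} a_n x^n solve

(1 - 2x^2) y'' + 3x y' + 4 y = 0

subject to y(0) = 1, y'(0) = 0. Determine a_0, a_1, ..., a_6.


Ansatz: y(x) = sum_{n>=0} a_n x^n, so y'(x) = sum_{n>=1} n a_n x^(n-1) and y''(x) = sum_{n>=2} n(n-1) a_n x^(n-2).
Substitute into P(x) y'' + Q(x) y' + R(x) y = 0 with P(x) = 1 - 2x^2, Q(x) = 3x, R(x) = 4, and match powers of x.
Initial conditions: a_0 = 1, a_1 = 0.
Setting the coefficient of each power of x to zero and solving order by order (substituting the coefficients already found):
  x^0: 2 a_2 + 4 a_0 = 0  ->  2 a_2 = -4 a_0 = -4  ->  a_2 = -2
  x^1: 6 a_3 + 7 a_1 = 0  ->  6 a_3 = -7 a_1 = 0  ->  a_3 = 0
  x^2: 12 a_4 + 6 a_2 = 0  ->  12 a_4 = -6 a_2 = 12  ->  a_4 = 1
  x^3: 20 a_5 + a_3 = 0  ->  20 a_5 = -a_3 = 0  ->  a_5 = 0
  x^4: 30 a_6 - 8 a_4 = 0  ->  30 a_6 = 8 a_4 = 8  ->  a_6 = 4/15
Truncated series: y(x) = 1 - 2 x^2 + x^4 + (4/15) x^6 + O(x^7).

a_0 = 1; a_1 = 0; a_2 = -2; a_3 = 0; a_4 = 1; a_5 = 0; a_6 = 4/15


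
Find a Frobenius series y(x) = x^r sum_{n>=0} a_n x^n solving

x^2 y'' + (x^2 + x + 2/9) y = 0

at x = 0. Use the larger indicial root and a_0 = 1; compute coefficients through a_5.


Write in Frobenius form y'' + (p(x)/x) y' + (q(x)/x^2) y = 0:
  p(x) = 0,  q(x) = x^2 + x + 2/9.
Indicial equation: r(r-1) + (0) r + (2/9) = 0 -> roots r_1 = 2/3, r_2 = 1/3.
Take r = r_1 = 2/3. Let y(x) = x^r sum_{n>=0} a_n x^n with a_0 = 1.
Substitute y = x^r sum a_n x^n and match x^{r+n}. The recurrence is
  D(n) a_n + 1 a_{n-1} + 1 a_{n-2} = 0,  where D(n) = (r+n)(r+n-1) + (0)(r+n) + (2/9).
  a_n = [-1 a_{n-1} - 1 a_{n-2}] / D(n).
Since the indicial polynomial factors as (r - r_1)(r - r_2), D(n) = (r_1 + n - r_1)(r_1 + n - r_2) = n(n + 1/3).
Evaluating step by step (a_0 = 1):
  n = 1: D(1) = 1(1 + 1/3) = 4/3; numerator = -1(1) = -1; a_1 = (-1)/(4/3) = -3/4
  n = 2: D(2) = 2(2 + 1/3) = 14/3; numerator = -1(-3/4) - 1(1) = -1/4; a_2 = (-1/4)/(14/3) = -3/56
  n = 3: D(3) = 3(3 + 1/3) = 10; numerator = -1(-3/56) - 1(-3/4) = 45/56; a_3 = (45/56)/(10) = 9/112
  n = 4: D(4) = 4(4 + 1/3) = 52/3; numerator = -1(9/112) - 1(-3/56) = -3/112; a_4 = (-3/112)/(52/3) = -9/5824
  n = 5: D(5) = 5(5 + 1/3) = 80/3; numerator = -1(-9/5824) - 1(9/112) = -459/5824; a_5 = (-459/5824)/(80/3) = -1377/465920

r = 2/3; a_0 = 1; a_1 = -3/4; a_2 = -3/56; a_3 = 9/112; a_4 = -9/5824; a_5 = -1377/465920


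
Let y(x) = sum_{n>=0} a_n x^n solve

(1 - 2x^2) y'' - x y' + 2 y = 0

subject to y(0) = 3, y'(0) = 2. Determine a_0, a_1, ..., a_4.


Ansatz: y(x) = sum_{n>=0} a_n x^n, so y'(x) = sum_{n>=1} n a_n x^(n-1) and y''(x) = sum_{n>=2} n(n-1) a_n x^(n-2).
Substitute into P(x) y'' + Q(x) y' + R(x) y = 0 with P(x) = 1 - 2x^2, Q(x) = -x, R(x) = 2, and match powers of x.
Initial conditions: a_0 = 3, a_1 = 2.
Setting the coefficient of each power of x to zero and solving order by order (substituting the coefficients already found):
  x^0: 2 a_2 + 2 a_0 = 0  ->  2 a_2 = -2 a_0 = -6  ->  a_2 = -3
  x^1: 6 a_3 + a_1 = 0  ->  6 a_3 = -a_1 = -2  ->  a_3 = -1/3
  x^2: 12 a_4 - 4 a_2 = 0  ->  12 a_4 = 4 a_2 = -12  ->  a_4 = -1
Truncated series: y(x) = 3 + 2 x - 3 x^2 - (1/3) x^3 - x^4 + O(x^5).

a_0 = 3; a_1 = 2; a_2 = -3; a_3 = -1/3; a_4 = -1


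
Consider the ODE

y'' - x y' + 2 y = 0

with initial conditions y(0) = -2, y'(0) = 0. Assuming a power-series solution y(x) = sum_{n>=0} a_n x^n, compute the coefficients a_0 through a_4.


Ansatz: y(x) = sum_{n>=0} a_n x^n, so y'(x) = sum_{n>=1} n a_n x^(n-1) and y''(x) = sum_{n>=2} n(n-1) a_n x^(n-2).
Substitute into P(x) y'' + Q(x) y' + R(x) y = 0 with P(x) = 1, Q(x) = -x, R(x) = 2, and match powers of x.
Initial conditions: a_0 = -2, a_1 = 0.
Setting the coefficient of each power of x to zero and solving order by order (substituting the coefficients already found):
  x^0: 2 a_2 + 2 a_0 = 0  ->  2 a_2 = -2 a_0 = 4  ->  a_2 = 2
  x^1: 6 a_3 + a_1 = 0  ->  6 a_3 = -a_1 = 0  ->  a_3 = 0
  x^2: 12 a_4 = 0  ->  a_4 = 0
Truncated series: y(x) = -2 + 2 x^2 + O(x^5).

a_0 = -2; a_1 = 0; a_2 = 2; a_3 = 0; a_4 = 0


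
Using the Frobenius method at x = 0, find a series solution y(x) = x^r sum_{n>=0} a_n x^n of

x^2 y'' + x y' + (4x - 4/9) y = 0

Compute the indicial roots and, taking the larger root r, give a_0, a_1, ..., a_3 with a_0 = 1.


Write in Frobenius form y'' + (p(x)/x) y' + (q(x)/x^2) y = 0:
  p(x) = 1,  q(x) = 4x - 4/9.
Indicial equation: r(r-1) + (1) r + (-4/9) = 0 -> roots r_1 = 2/3, r_2 = -2/3.
Take r = r_1 = 2/3. Let y(x) = x^r sum_{n>=0} a_n x^n with a_0 = 1.
Substitute y = x^r sum a_n x^n and match x^{r+n}. The recurrence is
  D(n) a_n + 4 a_{n-1} = 0,  where D(n) = (r+n)(r+n-1) + (1)(r+n) + (-4/9).
  a_n = -4 / D(n) * a_{n-1}.
Since the indicial polynomial factors as (r - r_1)(r - r_2), D(n) = (r_1 + n - r_1)(r_1 + n - r_2) = n(n + 4/3).
Evaluating step by step (a_0 = 1):
  n = 1: D(1) = 1(1 + 4/3) = 7/3; numerator = -4(1) = -4; a_1 = (-4)/(7/3) = -12/7
  n = 2: D(2) = 2(2 + 4/3) = 20/3; numerator = -4(-12/7) = 48/7; a_2 = (48/7)/(20/3) = 36/35
  n = 3: D(3) = 3(3 + 4/3) = 13; numerator = -4(36/35) = -144/35; a_3 = (-144/35)/(13) = -144/455

r = 2/3; a_0 = 1; a_1 = -12/7; a_2 = 36/35; a_3 = -144/455


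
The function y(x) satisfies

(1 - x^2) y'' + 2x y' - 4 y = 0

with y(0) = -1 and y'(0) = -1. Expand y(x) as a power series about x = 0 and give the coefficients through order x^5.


Ansatz: y(x) = sum_{n>=0} a_n x^n, so y'(x) = sum_{n>=1} n a_n x^(n-1) and y''(x) = sum_{n>=2} n(n-1) a_n x^(n-2).
Substitute into P(x) y'' + Q(x) y' + R(x) y = 0 with P(x) = 1 - x^2, Q(x) = 2x, R(x) = -4, and match powers of x.
Initial conditions: a_0 = -1, a_1 = -1.
Setting the coefficient of each power of x to zero and solving order by order (substituting the coefficients already found):
  x^0: 2 a_2 - 4 a_0 = 0  ->  2 a_2 = 4 a_0 = -4  ->  a_2 = -2
  x^1: 6 a_3 - 2 a_1 = 0  ->  6 a_3 = 2 a_1 = -2  ->  a_3 = -1/3
  x^2: 12 a_4 - 2 a_2 = 0  ->  12 a_4 = 2 a_2 = -4  ->  a_4 = -1/3
  x^3: 20 a_5 - 4 a_3 = 0  ->  20 a_5 = 4 a_3 = -4/3  ->  a_5 = -1/15
Truncated series: y(x) = -1 - x - 2 x^2 - (1/3) x^3 - (1/3) x^4 - (1/15) x^5 + O(x^6).

a_0 = -1; a_1 = -1; a_2 = -2; a_3 = -1/3; a_4 = -1/3; a_5 = -1/15


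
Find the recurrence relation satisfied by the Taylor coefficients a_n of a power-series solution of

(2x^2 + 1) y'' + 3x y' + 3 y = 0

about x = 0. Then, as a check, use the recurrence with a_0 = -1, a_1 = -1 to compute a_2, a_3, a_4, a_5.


Substitute y = sum_n a_n x^n.
(1 + 2 x^2) y'' contributes (n+2)(n+1) a_{n+2} + 2 n(n-1) a_n at x^n.
3 x y'(x) contributes 3 n a_n at x^n.
3 y(x) contributes 3 a_n at x^n.
Matching x^n: (n+2)(n+1) a_{n+2} + (2 n(n-1) + 3 n + 3) a_n = 0.
Thus a_{n+2} = (-2 n(n-1) - 3 n - 3) / ((n+1)(n+2)) * a_n.

Check with a_0 = -1, a_1 = -1 (apply the recurrence for n = 0, 1, 2, 3): a_0 = -1, a_1 = -1, a_2 = 3/2, a_3 = 1, a_4 = -13/8, a_5 = -6/5.

a_(n+2) = (-2 n(n-1) - 3 n - 3) / ((n+1)(n+2)) * a_n; check: a_0 = -1, a_1 = -1, a_2 = 3/2, a_3 = 1, a_4 = -13/8, a_5 = -6/5


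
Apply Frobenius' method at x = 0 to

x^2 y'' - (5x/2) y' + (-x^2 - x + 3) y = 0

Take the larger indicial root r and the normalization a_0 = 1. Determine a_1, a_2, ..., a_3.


Write in Frobenius form y'' + (p(x)/x) y' + (q(x)/x^2) y = 0:
  p(x) = -5/2,  q(x) = -x^2 - x + 3.
Indicial equation: r(r-1) + (-5/2) r + (3) = 0 -> roots r_1 = 2, r_2 = 3/2.
Take r = r_1 = 2. Let y(x) = x^r sum_{n>=0} a_n x^n with a_0 = 1.
Substitute y = x^r sum a_n x^n and match x^{r+n}. The recurrence is
  D(n) a_n - 1 a_{n-1} - 1 a_{n-2} = 0,  where D(n) = (r+n)(r+n-1) + (-5/2)(r+n) + (3).
  a_n = [1 a_{n-1} + 1 a_{n-2}] / D(n).
Since the indicial polynomial factors as (r - r_1)(r - r_2), D(n) = (r_1 + n - r_1)(r_1 + n - r_2) = n(n + 1/2).
Evaluating step by step (a_0 = 1):
  n = 1: D(1) = 1(1 + 1/2) = 3/2; numerator = 1(1) = 1; a_1 = (1)/(3/2) = 2/3
  n = 2: D(2) = 2(2 + 1/2) = 5; numerator = 1(2/3) + 1(1) = 5/3; a_2 = (5/3)/(5) = 1/3
  n = 3: D(3) = 3(3 + 1/2) = 21/2; numerator = 1(1/3) + 1(2/3) = 1; a_3 = (1)/(21/2) = 2/21

r = 2; a_0 = 1; a_1 = 2/3; a_2 = 1/3; a_3 = 2/21


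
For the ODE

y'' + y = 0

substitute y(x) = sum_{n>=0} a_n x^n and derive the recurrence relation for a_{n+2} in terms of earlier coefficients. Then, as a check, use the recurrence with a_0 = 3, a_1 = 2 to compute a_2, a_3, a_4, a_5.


Substitute y = sum_n a_n x^n into y'' + (const) y = 0.
y''(x) = sum_{n>=0} (n+2)(n+1) a_{n+2} x^n.
The ODE becomes sum_n [(n+2)(n+1) a_{n+2} + 1 a_n] x^n = 0.
Setting each coefficient to zero gives the recurrence:
  (n+2)(n+1) a_{n+2} + 1 a_n = 0,
  a_{n+2} = -1 / ((n+1)(n+2)) a_n.

Check with a_0 = 3, a_1 = 2 (apply the recurrence for n = 0, 1, 2, 3): a_0 = 3, a_1 = 2, a_2 = -3/2, a_3 = -1/3, a_4 = 1/8, a_5 = 1/60.

a_{n+2} = -1/((n+1)(n+2)) * a_n; check: a_0 = 3, a_1 = 2, a_2 = -3/2, a_3 = -1/3, a_4 = 1/8, a_5 = 1/60


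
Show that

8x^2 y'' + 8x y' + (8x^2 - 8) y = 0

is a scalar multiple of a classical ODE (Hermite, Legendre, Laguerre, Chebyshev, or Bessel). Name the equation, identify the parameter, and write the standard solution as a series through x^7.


All three coefficients share the factor 8; dividing through by 8 gives  x^2 y'' + x y' + (x^2 - 1) y = 0.
This matches the Bessel equation x^2 y'' + x y' + (x^2 - nu^2) y = 0 with nu^2 = 1, so nu = 1; the solution bounded at x = 0 is J_1(x).
Frobenius at x = 0: indicial roots ±nu; for r = nu the recurrence k(k + 2nu) c_k = -c_{k-2} gives the standard series J_nu(x) = sum_{k>=0} (-1)^k / (k! (k+nu)!) (x/2)^(2k+nu). Evaluate the first 4 terms:
  k = 0: (-1)^0 / (0! * 1! * 2^1) x^1 = 1/(1*1*2) x^1 = (1/2) x^1
  k = 1: (-1)^1 / (1! * 2! * 2^3) x^3 = -1/(1*2*8) x^3 = (-1/16) x^3
  k = 2: (-1)^2 / (2! * 3! * 2^5) x^5 = 1/(2*6*32) x^5 = (1/384) x^5
  k = 3: (-1)^3 / (3! * 4! * 2^7) x^7 = -1/(6*24*128) x^7 = (-1/18432) x^7
Hence J_1(x) = -x^7/18432 + x^5/384 - x^3/16 + x/2 + ....

J_1(x); series = -x^7/18432 + x^5/384 - x^3/16 + x/2


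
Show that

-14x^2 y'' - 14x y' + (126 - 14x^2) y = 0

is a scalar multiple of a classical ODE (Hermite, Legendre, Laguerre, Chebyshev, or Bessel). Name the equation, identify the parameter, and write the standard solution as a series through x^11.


All three coefficients share the factor -14; dividing through by -14 gives  x^2 y'' + x y' + (x^2 - 9) y = 0.
This matches the Bessel equation x^2 y'' + x y' + (x^2 - nu^2) y = 0 with nu^2 = 9, so nu = 3; the solution bounded at x = 0 is J_3(x).
Frobenius at x = 0: indicial roots ±nu; for r = nu the recurrence k(k + 2nu) c_k = -c_{k-2} gives the standard series J_nu(x) = sum_{k>=0} (-1)^k / (k! (k+nu)!) (x/2)^(2k+nu). Evaluate the first 5 terms:
  k = 0: (-1)^0 / (0! * 3! * 2^3) x^3 = 1/(1*6*8) x^3 = (1/48) x^3
  k = 1: (-1)^1 / (1! * 4! * 2^5) x^5 = -1/(1*24*32) x^5 = (-1/768) x^5
  k = 2: (-1)^2 / (2! * 5! * 2^7) x^7 = 1/(2*120*128) x^7 = (1/30720) x^7
  k = 3: (-1)^3 / (3! * 6! * 2^9) x^9 = -1/(6*720*512) x^9 = (-1/2211840) x^9
  k = 4: (-1)^4 / (4! * 7! * 2^11) x^11 = 1/(24*5040*2048) x^11 = (1/247726080) x^11
Hence J_3(x) = x^11/247726080 - x^9/2211840 + x^7/30720 - x^5/768 + x^3/48 + ....

J_3(x); series = x^11/247726080 - x^9/2211840 + x^7/30720 - x^5/768 + x^3/48


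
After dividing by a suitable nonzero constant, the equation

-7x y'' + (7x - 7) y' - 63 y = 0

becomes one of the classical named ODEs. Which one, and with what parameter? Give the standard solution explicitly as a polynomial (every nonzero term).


All three coefficients share the factor -7; dividing through by -7 gives  x y'' + (1 - x) y' + 9 y = 0.
This matches the Laguerre equation x y'' + (1 - x) y' + n y = 0 with n = 9; the polynomial solution is L_9(x).
With y = sum_k a_k x^k, matching x^k gives (k+1)k a_{k+1} + (k+1) a_{k+1} - k a_k + n a_k = 0, i.e. (k+1)^2 a_{k+1} = (k - n) a_k = (k - 9) a_k. The right side vanishes at k = 9, so the series terminates at degree 9.
Standard normalization L_n(0) = 1 gives a_0 = 1. Work upward with a_{k+1} = (k - 9) a_k / (k+1)^2:
  a_1 = (0 - 9)(1) / 1^2 = -9/1 = -9
  a_2 = (1 - 9)(-9) / 2^2 = 72/4 = 18
  a_3 = (2 - 9)(18) / 3^2 = -126/9 = -14
  a_4 = (3 - 9)(-14) / 4^2 = 84/16 = 21/4
  a_5 = (4 - 9)(21/4) / 5^2 = (-105/4)/25 = -21/20
  a_6 = (5 - 9)(-21/20) / 6^2 = (21/5)/36 = 7/60
  a_7 = (6 - 9)(7/60) / 7^2 = (-7/20)/49 = -1/140
  a_8 = (7 - 9)(-1/140) / 8^2 = (1/70)/64 = 1/4480
  a_9 = (8 - 9)(1/4480) / 9^2 = (-1/4480)/81 = -1/362880
Hence L_9(x) = -x^9/362880 + x^8/4480 - x^7/140 + 7 x^6/60 - 21 x^5/20 + 21 x^4/4 - 14 x^3 + 18 x^2 - 9 x + 1.

L_9(x); series = -x^9/362880 + x^8/4480 - x^7/140 + 7 x^6/60 - 21 x^5/20 + 21 x^4/4 - 14 x^3 + 18 x^2 - 9 x + 1


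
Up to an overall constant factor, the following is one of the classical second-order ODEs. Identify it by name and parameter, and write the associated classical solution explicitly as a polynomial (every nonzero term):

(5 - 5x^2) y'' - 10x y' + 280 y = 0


All three coefficients share the factor 5; dividing through by 5 gives  (1 - x^2) y'' - 2x y' + 56 y = 0.
This matches the Legendre equation (1 - x^2) y'' - 2x y' + n(n+1) y = 0 (note the -2x y' term) with n(n+1) = 56, so n = 7; the polynomial solution is P_7(x).
With y = sum_k a_k x^k, matching x^k gives (k+2)(k+1) a_{k+2} = [k(k+1) - n(n+1)] a_k = (k - 7)(k + 8) a_k. The right side vanishes at k = 7, so the series with the parity of 7 terminates at degree 7.
Standard normalization (P_n(1) = 1): leading coefficient (2n)!/(2^n (n!)^2) = 87178291200/(128*25401600) = 429/16, so a_7 = 429/16. Work downward with a_k = (k+1)(k+2) a_{k+2} / ((k - 7)(k + 8)):
  a_5 = (6)(7)(429/16) / ((5 - 7)(5 + 8)) = (9009/8)/(-26) = -693/16
  a_3 = (4)(5)(-693/16) / ((3 - 7)(3 + 8)) = (-3465/4)/(-44) = 315/16
  a_1 = (2)(3)(315/16) / ((1 - 7)(1 + 8)) = (945/8)/(-54) = -35/16
Hence P_7(x) = 429 x^7/16 - 693 x^5/16 + 315 x^3/16 - 35 x/16.

P_7(x); series = 429 x^7/16 - 693 x^5/16 + 315 x^3/16 - 35 x/16


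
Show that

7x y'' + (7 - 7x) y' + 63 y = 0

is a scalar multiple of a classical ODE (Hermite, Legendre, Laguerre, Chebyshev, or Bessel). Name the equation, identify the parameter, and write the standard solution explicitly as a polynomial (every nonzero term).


All three coefficients share the factor 7; dividing through by 7 gives  x y'' + (1 - x) y' + 9 y = 0.
This matches the Laguerre equation x y'' + (1 - x) y' + n y = 0 with n = 9; the polynomial solution is L_9(x).
With y = sum_k a_k x^k, matching x^k gives (k+1)k a_{k+1} + (k+1) a_{k+1} - k a_k + n a_k = 0, i.e. (k+1)^2 a_{k+1} = (k - n) a_k = (k - 9) a_k. The right side vanishes at k = 9, so the series terminates at degree 9.
Standard normalization L_n(0) = 1 gives a_0 = 1. Work upward with a_{k+1} = (k - 9) a_k / (k+1)^2:
  a_1 = (0 - 9)(1) / 1^2 = -9/1 = -9
  a_2 = (1 - 9)(-9) / 2^2 = 72/4 = 18
  a_3 = (2 - 9)(18) / 3^2 = -126/9 = -14
  a_4 = (3 - 9)(-14) / 4^2 = 84/16 = 21/4
  a_5 = (4 - 9)(21/4) / 5^2 = (-105/4)/25 = -21/20
  a_6 = (5 - 9)(-21/20) / 6^2 = (21/5)/36 = 7/60
  a_7 = (6 - 9)(7/60) / 7^2 = (-7/20)/49 = -1/140
  a_8 = (7 - 9)(-1/140) / 8^2 = (1/70)/64 = 1/4480
  a_9 = (8 - 9)(1/4480) / 9^2 = (-1/4480)/81 = -1/362880
Hence L_9(x) = -x^9/362880 + x^8/4480 - x^7/140 + 7 x^6/60 - 21 x^5/20 + 21 x^4/4 - 14 x^3 + 18 x^2 - 9 x + 1.

L_9(x); series = -x^9/362880 + x^8/4480 - x^7/140 + 7 x^6/60 - 21 x^5/20 + 21 x^4/4 - 14 x^3 + 18 x^2 - 9 x + 1


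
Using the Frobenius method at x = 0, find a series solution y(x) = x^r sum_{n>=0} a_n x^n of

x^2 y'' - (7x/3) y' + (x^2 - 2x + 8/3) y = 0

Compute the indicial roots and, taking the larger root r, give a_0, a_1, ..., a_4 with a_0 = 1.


Write in Frobenius form y'' + (p(x)/x) y' + (q(x)/x^2) y = 0:
  p(x) = -7/3,  q(x) = x^2 - 2x + 8/3.
Indicial equation: r(r-1) + (-7/3) r + (8/3) = 0 -> roots r_1 = 2, r_2 = 4/3.
Take r = r_1 = 2. Let y(x) = x^r sum_{n>=0} a_n x^n with a_0 = 1.
Substitute y = x^r sum a_n x^n and match x^{r+n}. The recurrence is
  D(n) a_n - 2 a_{n-1} + 1 a_{n-2} = 0,  where D(n) = (r+n)(r+n-1) + (-7/3)(r+n) + (8/3).
  a_n = [2 a_{n-1} - 1 a_{n-2}] / D(n).
Since the indicial polynomial factors as (r - r_1)(r - r_2), D(n) = (r_1 + n - r_1)(r_1 + n - r_2) = n(n + 2/3).
Evaluating step by step (a_0 = 1):
  n = 1: D(1) = 1(1 + 2/3) = 5/3; numerator = 2(1) = 2; a_1 = (2)/(5/3) = 6/5
  n = 2: D(2) = 2(2 + 2/3) = 16/3; numerator = 2(6/5) - 1(1) = 7/5; a_2 = (7/5)/(16/3) = 21/80
  n = 3: D(3) = 3(3 + 2/3) = 11; numerator = 2(21/80) - 1(6/5) = -27/40; a_3 = (-27/40)/(11) = -27/440
  n = 4: D(4) = 4(4 + 2/3) = 56/3; numerator = 2(-27/440) - 1(21/80) = -339/880; a_4 = (-339/880)/(56/3) = -1017/49280

r = 2; a_0 = 1; a_1 = 6/5; a_2 = 21/80; a_3 = -27/440; a_4 = -1017/49280


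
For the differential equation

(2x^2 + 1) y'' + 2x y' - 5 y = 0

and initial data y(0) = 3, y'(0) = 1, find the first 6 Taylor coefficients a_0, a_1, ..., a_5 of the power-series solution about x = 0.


Ansatz: y(x) = sum_{n>=0} a_n x^n, so y'(x) = sum_{n>=1} n a_n x^(n-1) and y''(x) = sum_{n>=2} n(n-1) a_n x^(n-2).
Substitute into P(x) y'' + Q(x) y' + R(x) y = 0 with P(x) = 2x^2 + 1, Q(x) = 2x, R(x) = -5, and match powers of x.
Initial conditions: a_0 = 3, a_1 = 1.
Setting the coefficient of each power of x to zero and solving order by order (substituting the coefficients already found):
  x^0: 2 a_2 - 5 a_0 = 0  ->  2 a_2 = 5 a_0 = 15  ->  a_2 = 15/2
  x^1: 6 a_3 - 3 a_1 = 0  ->  6 a_3 = 3 a_1 = 3  ->  a_3 = 1/2
  x^2: 12 a_4 + 3 a_2 = 0  ->  12 a_4 = -3 a_2 = -45/2  ->  a_4 = -15/8
  x^3: 20 a_5 + 13 a_3 = 0  ->  20 a_5 = -13 a_3 = -13/2  ->  a_5 = -13/40
Truncated series: y(x) = 3 + x + (15/2) x^2 + (1/2) x^3 - (15/8) x^4 - (13/40) x^5 + O(x^6).

a_0 = 3; a_1 = 1; a_2 = 15/2; a_3 = 1/2; a_4 = -15/8; a_5 = -13/40


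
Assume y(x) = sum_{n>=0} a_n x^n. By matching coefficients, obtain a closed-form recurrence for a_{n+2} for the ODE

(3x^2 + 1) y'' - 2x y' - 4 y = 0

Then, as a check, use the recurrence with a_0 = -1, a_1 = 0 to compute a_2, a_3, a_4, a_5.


Substitute y = sum_n a_n x^n.
(1 + 3 x^2) y'' contributes (n+2)(n+1) a_{n+2} + 3 n(n-1) a_n at x^n.
-2 x y'(x) contributes -2 n a_n at x^n.
-4 y(x) contributes -4 a_n at x^n.
Matching x^n: (n+2)(n+1) a_{n+2} + (3 n(n-1) - 2 n - 4) a_n = 0.
Thus a_{n+2} = (-3 n(n-1) + 2 n + 4) / ((n+1)(n+2)) * a_n.

Check with a_0 = -1, a_1 = 0 (apply the recurrence for n = 0, 1, 2, 3): a_0 = -1, a_1 = 0, a_2 = -2, a_3 = 0, a_4 = -1/3, a_5 = 0.

a_(n+2) = (-3 n(n-1) + 2 n + 4) / ((n+1)(n+2)) * a_n; check: a_0 = -1, a_1 = 0, a_2 = -2, a_3 = 0, a_4 = -1/3, a_5 = 0


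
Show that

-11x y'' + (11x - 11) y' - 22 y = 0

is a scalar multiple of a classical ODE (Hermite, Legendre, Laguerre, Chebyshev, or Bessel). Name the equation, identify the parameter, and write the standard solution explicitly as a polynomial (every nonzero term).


All three coefficients share the factor -11; dividing through by -11 gives  x y'' + (1 - x) y' + 2 y = 0.
This matches the Laguerre equation x y'' + (1 - x) y' + n y = 0 with n = 2; the polynomial solution is L_2(x).
With y = sum_k a_k x^k, matching x^k gives (k+1)k a_{k+1} + (k+1) a_{k+1} - k a_k + n a_k = 0, i.e. (k+1)^2 a_{k+1} = (k - n) a_k = (k - 2) a_k. The right side vanishes at k = 2, so the series terminates at degree 2.
Standard normalization L_n(0) = 1 gives a_0 = 1. Work upward with a_{k+1} = (k - 2) a_k / (k+1)^2:
  a_1 = (0 - 2)(1) / 1^2 = -2/1 = -2
  a_2 = (1 - 2)(-2) / 2^2 = 2/4 = 1/2
Hence L_2(x) = x^2/2 - 2 x + 1.

L_2(x); series = x^2/2 - 2 x + 1


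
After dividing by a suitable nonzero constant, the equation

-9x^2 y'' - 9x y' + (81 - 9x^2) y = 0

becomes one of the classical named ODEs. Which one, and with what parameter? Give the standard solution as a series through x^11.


All three coefficients share the factor -9; dividing through by -9 gives  x^2 y'' + x y' + (x^2 - 9) y = 0.
This matches the Bessel equation x^2 y'' + x y' + (x^2 - nu^2) y = 0 with nu^2 = 9, so nu = 3; the solution bounded at x = 0 is J_3(x).
Frobenius at x = 0: indicial roots ±nu; for r = nu the recurrence k(k + 2nu) c_k = -c_{k-2} gives the standard series J_nu(x) = sum_{k>=0} (-1)^k / (k! (k+nu)!) (x/2)^(2k+nu). Evaluate the first 5 terms:
  k = 0: (-1)^0 / (0! * 3! * 2^3) x^3 = 1/(1*6*8) x^3 = (1/48) x^3
  k = 1: (-1)^1 / (1! * 4! * 2^5) x^5 = -1/(1*24*32) x^5 = (-1/768) x^5
  k = 2: (-1)^2 / (2! * 5! * 2^7) x^7 = 1/(2*120*128) x^7 = (1/30720) x^7
  k = 3: (-1)^3 / (3! * 6! * 2^9) x^9 = -1/(6*720*512) x^9 = (-1/2211840) x^9
  k = 4: (-1)^4 / (4! * 7! * 2^11) x^11 = 1/(24*5040*2048) x^11 = (1/247726080) x^11
Hence J_3(x) = x^11/247726080 - x^9/2211840 + x^7/30720 - x^5/768 + x^3/48 + ....

J_3(x); series = x^11/247726080 - x^9/2211840 + x^7/30720 - x^5/768 + x^3/48


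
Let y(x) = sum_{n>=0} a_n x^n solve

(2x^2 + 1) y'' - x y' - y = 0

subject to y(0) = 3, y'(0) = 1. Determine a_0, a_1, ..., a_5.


Ansatz: y(x) = sum_{n>=0} a_n x^n, so y'(x) = sum_{n>=1} n a_n x^(n-1) and y''(x) = sum_{n>=2} n(n-1) a_n x^(n-2).
Substitute into P(x) y'' + Q(x) y' + R(x) y = 0 with P(x) = 2x^2 + 1, Q(x) = -x, R(x) = -1, and match powers of x.
Initial conditions: a_0 = 3, a_1 = 1.
Setting the coefficient of each power of x to zero and solving order by order (substituting the coefficients already found):
  x^0: 2 a_2 - a_0 = 0  ->  2 a_2 = a_0 = 3  ->  a_2 = 3/2
  x^1: 6 a_3 - 2 a_1 = 0  ->  6 a_3 = 2 a_1 = 2  ->  a_3 = 1/3
  x^2: 12 a_4 + a_2 = 0  ->  12 a_4 = -a_2 = -3/2  ->  a_4 = -1/8
  x^3: 20 a_5 + 8 a_3 = 0  ->  20 a_5 = -8 a_3 = -8/3  ->  a_5 = -2/15
Truncated series: y(x) = 3 + x + (3/2) x^2 + (1/3) x^3 - (1/8) x^4 - (2/15) x^5 + O(x^6).

a_0 = 3; a_1 = 1; a_2 = 3/2; a_3 = 1/3; a_4 = -1/8; a_5 = -2/15


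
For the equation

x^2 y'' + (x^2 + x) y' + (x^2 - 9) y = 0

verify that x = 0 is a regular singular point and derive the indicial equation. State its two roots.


Divide by x^2 to reach normal form y'' + P_1(x) y' + P_2(x) y = 0 with P_1(x) = 1 + 1/x and P_2(x) = 1 - 9/x^2.
x = 0 is a singular point because the y'-coefficient 1 + 1/x has a pole at x = 0 and the y-coefficient 1 - 9/x^2 has a pole at x = 0.
It is a regular singular point because x P_1(x) = p(x) = x + 1 and x^2 P_2(x) = q(x) = x^2 - 9 are polynomials, hence analytic at x = 0.
p(0) = 1,  q(0) = -9.
Indicial equation: r(r-1) + p(0) r + q(0) = 0, i.e. r^2 + (p(0) - 1) r + q(0) = 0, i.e. r^2 - 9 = 0.
Discriminant: (0)^2 - 4(-9) = 36, so r = (0 ± 6)/2.
Solving: r_1 = 3, r_2 = -3.

indicial: r^2 - 9 = 0; roots r_1 = 3, r_2 = -3


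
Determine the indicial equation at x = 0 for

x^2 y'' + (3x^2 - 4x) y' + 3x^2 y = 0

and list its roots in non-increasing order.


Divide by x^2 to reach normal form y'' + P_1(x) y' + P_2(x) y = 0 with P_1(x) = 3 - 4/x and P_2(x) = 3.
x = 0 is a singular point because the y'-coefficient 3 - 4/x has a pole at x = 0.
It is a regular singular point because x P_1(x) = p(x) = 3x - 4 and x^2 P_2(x) = q(x) = 3x^2 are polynomials, hence analytic at x = 0.
p(0) = -4,  q(0) = 0.
Indicial equation: r(r-1) + p(0) r + q(0) = 0, i.e. r^2 + (p(0) - 1) r + q(0) = 0, i.e. r^2 - 5 r = 0.
Discriminant: (-5)^2 - 4(0) = 25, so r = (5 ± 5)/2.
Solving: r_1 = 5, r_2 = 0.

indicial: r^2 - 5 r = 0; roots r_1 = 5, r_2 = 0


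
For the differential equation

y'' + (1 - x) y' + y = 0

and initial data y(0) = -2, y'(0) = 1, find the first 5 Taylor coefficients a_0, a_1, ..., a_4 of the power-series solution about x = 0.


Ansatz: y(x) = sum_{n>=0} a_n x^n, so y'(x) = sum_{n>=1} n a_n x^(n-1) and y''(x) = sum_{n>=2} n(n-1) a_n x^(n-2).
Substitute into P(x) y'' + Q(x) y' + R(x) y = 0 with P(x) = 1, Q(x) = 1 - x, R(x) = 1, and match powers of x.
Initial conditions: a_0 = -2, a_1 = 1.
Setting the coefficient of each power of x to zero and solving order by order (substituting the coefficients already found):
  x^0: 2 a_2 + a_1 + a_0 = 0  ->  2 a_2 = -a_1 - a_0 = 1  ->  a_2 = 1/2
  x^1: 6 a_3 + 2 a_2 = 0  ->  6 a_3 = -2 a_2 = -1  ->  a_3 = -1/6
  x^2: 12 a_4 + 3 a_3 - a_2 = 0  ->  12 a_4 = -3 a_3 + a_2 = 1  ->  a_4 = 1/12
Truncated series: y(x) = -2 + x + (1/2) x^2 - (1/6) x^3 + (1/12) x^4 + O(x^5).

a_0 = -2; a_1 = 1; a_2 = 1/2; a_3 = -1/6; a_4 = 1/12


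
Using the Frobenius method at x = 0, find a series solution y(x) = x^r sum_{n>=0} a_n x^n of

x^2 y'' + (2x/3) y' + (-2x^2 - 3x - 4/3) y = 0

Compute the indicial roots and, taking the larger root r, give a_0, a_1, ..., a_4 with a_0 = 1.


Write in Frobenius form y'' + (p(x)/x) y' + (q(x)/x^2) y = 0:
  p(x) = 2/3,  q(x) = -2x^2 - 3x - 4/3.
Indicial equation: r(r-1) + (2/3) r + (-4/3) = 0 -> roots r_1 = 4/3, r_2 = -1.
Take r = r_1 = 4/3. Let y(x) = x^r sum_{n>=0} a_n x^n with a_0 = 1.
Substitute y = x^r sum a_n x^n and match x^{r+n}. The recurrence is
  D(n) a_n - 3 a_{n-1} - 2 a_{n-2} = 0,  where D(n) = (r+n)(r+n-1) + (2/3)(r+n) + (-4/3).
  a_n = [3 a_{n-1} + 2 a_{n-2}] / D(n).
Since the indicial polynomial factors as (r - r_1)(r - r_2), D(n) = (r_1 + n - r_1)(r_1 + n - r_2) = n(n + 7/3).
Evaluating step by step (a_0 = 1):
  n = 1: D(1) = 1(1 + 7/3) = 10/3; numerator = 3(1) = 3; a_1 = (3)/(10/3) = 9/10
  n = 2: D(2) = 2(2 + 7/3) = 26/3; numerator = 3(9/10) + 2(1) = 47/10; a_2 = (47/10)/(26/3) = 141/260
  n = 3: D(3) = 3(3 + 7/3) = 16; numerator = 3(141/260) + 2(9/10) = 891/260; a_3 = (891/260)/(16) = 891/4160
  n = 4: D(4) = 4(4 + 7/3) = 76/3; numerator = 3(891/4160) + 2(141/260) = 1437/832; a_4 = (1437/832)/(76/3) = 4311/63232

r = 4/3; a_0 = 1; a_1 = 9/10; a_2 = 141/260; a_3 = 891/4160; a_4 = 4311/63232


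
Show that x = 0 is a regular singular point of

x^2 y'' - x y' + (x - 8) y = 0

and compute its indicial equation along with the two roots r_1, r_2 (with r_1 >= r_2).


Divide by x^2 to reach normal form y'' + P_1(x) y' + P_2(x) y = 0 with P_1(x) = -1/x and P_2(x) = 1/x - 8/x^2.
x = 0 is a singular point because the y'-coefficient -1/x has a pole at x = 0 and the y-coefficient 1/x - 8/x^2 has a pole at x = 0.
It is a regular singular point because x P_1(x) = p(x) = -1 and x^2 P_2(x) = q(x) = x - 8 are polynomials, hence analytic at x = 0.
p(0) = -1,  q(0) = -8.
Indicial equation: r(r-1) + p(0) r + q(0) = 0, i.e. r^2 + (p(0) - 1) r + q(0) = 0, i.e. r^2 - 2 r - 8 = 0.
Discriminant: (-2)^2 - 4(-8) = 36, so r = (2 ± 6)/2.
Solving: r_1 = 4, r_2 = -2.

indicial: r^2 - 2 r - 8 = 0; roots r_1 = 4, r_2 = -2


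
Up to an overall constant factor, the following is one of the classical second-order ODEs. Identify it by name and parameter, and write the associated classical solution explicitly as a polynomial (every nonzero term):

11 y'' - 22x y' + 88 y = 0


All three coefficients share the factor 11; dividing through by 11 gives  y'' - 2x y' + 8 y = 0.
This matches the Hermite equation y'' - 2x y' + 2n y = 0 with 2n = 8, so n = 4; the polynomial solution is H_4(x).
With y = sum_k a_k x^k, matching x^k gives (k+2)(k+1) a_{k+2} = 2(k - n) a_k = 2(k - 4) a_k. The right side vanishes at k = 4, so the series with the parity of 4 terminates at degree 4.
Standard normalization: leading coefficient of H_n is 2^n, so a_4 = 2^4 = 16. Work downward with a_k = (k+1)(k+2) a_{k+2} / (2(k - n)):
  a_2 = (3)(4)(16) / (2(2 - 4)) = 192/(-4) = -48
  a_0 = (1)(2)(-48) / (2(0 - 4)) = -96/(-8) = 12
Hence H_4(x) = 16 x^4 - 48 x^2 + 12.

H_4(x); series = 16 x^4 - 48 x^2 + 12


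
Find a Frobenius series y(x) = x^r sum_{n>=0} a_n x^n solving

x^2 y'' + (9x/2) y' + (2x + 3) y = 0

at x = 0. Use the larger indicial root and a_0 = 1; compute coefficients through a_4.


Write in Frobenius form y'' + (p(x)/x) y' + (q(x)/x^2) y = 0:
  p(x) = 9/2,  q(x) = 2x + 3.
Indicial equation: r(r-1) + (9/2) r + (3) = 0 -> roots r_1 = -3/2, r_2 = -2.
Take r = r_1 = -3/2. Let y(x) = x^r sum_{n>=0} a_n x^n with a_0 = 1.
Substitute y = x^r sum a_n x^n and match x^{r+n}. The recurrence is
  D(n) a_n + 2 a_{n-1} = 0,  where D(n) = (r+n)(r+n-1) + (9/2)(r+n) + (3).
  a_n = -2 / D(n) * a_{n-1}.
Since the indicial polynomial factors as (r - r_1)(r - r_2), D(n) = (r_1 + n - r_1)(r_1 + n - r_2) = n(n + 1/2).
Evaluating step by step (a_0 = 1):
  n = 1: D(1) = 1(1 + 1/2) = 3/2; numerator = -2(1) = -2; a_1 = (-2)/(3/2) = -4/3
  n = 2: D(2) = 2(2 + 1/2) = 5; numerator = -2(-4/3) = 8/3; a_2 = (8/3)/(5) = 8/15
  n = 3: D(3) = 3(3 + 1/2) = 21/2; numerator = -2(8/15) = -16/15; a_3 = (-16/15)/(21/2) = -32/315
  n = 4: D(4) = 4(4 + 1/2) = 18; numerator = -2(-32/315) = 64/315; a_4 = (64/315)/(18) = 32/2835

r = -3/2; a_0 = 1; a_1 = -4/3; a_2 = 8/15; a_3 = -32/315; a_4 = 32/2835


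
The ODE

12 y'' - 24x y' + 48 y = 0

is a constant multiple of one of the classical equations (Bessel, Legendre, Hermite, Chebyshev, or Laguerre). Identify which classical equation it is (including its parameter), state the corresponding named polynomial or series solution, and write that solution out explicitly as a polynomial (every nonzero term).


All three coefficients share the factor 12; dividing through by 12 gives  y'' - 2x y' + 4 y = 0.
This matches the Hermite equation y'' - 2x y' + 2n y = 0 with 2n = 4, so n = 2; the polynomial solution is H_2(x).
With y = sum_k a_k x^k, matching x^k gives (k+2)(k+1) a_{k+2} = 2(k - n) a_k = 2(k - 2) a_k. The right side vanishes at k = 2, so the series with the parity of 2 terminates at degree 2.
Standard normalization: leading coefficient of H_n is 2^n, so a_2 = 2^2 = 4. Work downward with a_k = (k+1)(k+2) a_{k+2} / (2(k - n)):
  a_0 = (1)(2)(4) / (2(0 - 2)) = 8/(-4) = -2
Hence H_2(x) = 4 x^2 - 2.

H_2(x); series = 4 x^2 - 2


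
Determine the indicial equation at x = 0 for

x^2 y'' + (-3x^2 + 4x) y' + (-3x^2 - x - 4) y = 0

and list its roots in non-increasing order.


Divide by x^2 to reach normal form y'' + P_1(x) y' + P_2(x) y = 0 with P_1(x) = -3 + 4/x and P_2(x) = -3 - 1/x - 4/x^2.
x = 0 is a singular point because the y'-coefficient -3 + 4/x has a pole at x = 0 and the y-coefficient -3 - 1/x - 4/x^2 has a pole at x = 0.
It is a regular singular point because x P_1(x) = p(x) = 4 - 3x and x^2 P_2(x) = q(x) = -3x^2 - x - 4 are polynomials, hence analytic at x = 0.
p(0) = 4,  q(0) = -4.
Indicial equation: r(r-1) + p(0) r + q(0) = 0, i.e. r^2 + (p(0) - 1) r + q(0) = 0, i.e. r^2 + 3 r - 4 = 0.
Discriminant: (3)^2 - 4(-4) = 25, so r = (-3 ± 5)/2.
Solving: r_1 = 1, r_2 = -4.

indicial: r^2 + 3 r - 4 = 0; roots r_1 = 1, r_2 = -4


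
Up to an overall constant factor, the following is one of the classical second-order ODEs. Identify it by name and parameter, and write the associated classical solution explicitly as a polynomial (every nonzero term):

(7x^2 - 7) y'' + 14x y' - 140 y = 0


All three coefficients share the factor -7; dividing through by -7 gives  (1 - x^2) y'' - 2x y' + 20 y = 0.
This matches the Legendre equation (1 - x^2) y'' - 2x y' + n(n+1) y = 0 (note the -2x y' term) with n(n+1) = 20, so n = 4; the polynomial solution is P_4(x).
With y = sum_k a_k x^k, matching x^k gives (k+2)(k+1) a_{k+2} = [k(k+1) - n(n+1)] a_k = (k - 4)(k + 5) a_k. The right side vanishes at k = 4, so the series with the parity of 4 terminates at degree 4.
Standard normalization (P_n(1) = 1): leading coefficient (2n)!/(2^n (n!)^2) = 40320/(16*576) = 35/8, so a_4 = 35/8. Work downward with a_k = (k+1)(k+2) a_{k+2} / ((k - 4)(k + 5)):
  a_2 = (3)(4)(35/8) / ((2 - 4)(2 + 5)) = (105/2)/(-14) = -15/4
  a_0 = (1)(2)(-15/4) / ((0 - 4)(0 + 5)) = (-15/2)/(-20) = 3/8
Hence P_4(x) = 35 x^4/8 - 15 x^2/4 + 3/8.

P_4(x); series = 35 x^4/8 - 15 x^2/4 + 3/8
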